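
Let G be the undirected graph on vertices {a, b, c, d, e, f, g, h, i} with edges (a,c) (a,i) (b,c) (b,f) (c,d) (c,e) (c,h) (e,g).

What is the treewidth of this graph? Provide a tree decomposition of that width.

Each bag holds 2 vertices, so the decomposition has width 1, which upper-bounds the treewidth. Any graph with an edge has treewidth ≥ 1, and G has the edge b–c. Hence tw(G) = 1 exactly.

Treewidth 1.
One such decomposition:
Bags: B1 = {b, c}  B2 = {c, h}  B3 = {a, c}  B4 = {c, e}  B5 = {c, d}  B6 = {b, f}  B7 = {e, g}  B8 = {a, i}
Tree: B1–B2, B1–B3, B2–B4, B2–B5, B1–B6, B4–B7, B3–B8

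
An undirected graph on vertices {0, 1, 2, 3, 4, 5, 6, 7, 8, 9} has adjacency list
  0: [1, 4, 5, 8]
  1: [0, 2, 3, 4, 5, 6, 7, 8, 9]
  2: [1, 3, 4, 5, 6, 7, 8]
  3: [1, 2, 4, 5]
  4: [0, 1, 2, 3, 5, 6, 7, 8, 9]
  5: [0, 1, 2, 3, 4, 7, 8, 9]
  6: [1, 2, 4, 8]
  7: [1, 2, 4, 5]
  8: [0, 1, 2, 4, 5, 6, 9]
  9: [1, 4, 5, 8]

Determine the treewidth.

A width-4 tree decomposition is:
Bags: B1 = {1, 2, 4, 5, 8}  B2 = {1, 2, 4, 6, 8}  B3 = {1, 2, 4, 5, 7}  B4 = {0, 1, 4, 5, 8}  B5 = {1, 2, 3, 4, 5}  B6 = {1, 4, 5, 8, 9}
Tree: B1–B2, B1–B3, B1–B4, B3–B5, B4–B6
Each bag holds 5 vertices, so the decomposition has width 4, which upper-bounds the treewidth. On the other hand G contains the 5-clique {0, 1, 4, 5, 8}. A clique must lie in a single bag of any decomposition, so no decomposition can have width below 4. Combining the bounds, tw(G) = 4.

4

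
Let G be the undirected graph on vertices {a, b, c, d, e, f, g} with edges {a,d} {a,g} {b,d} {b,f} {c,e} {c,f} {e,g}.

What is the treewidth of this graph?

A width-2 tree decomposition is:
Bags: B1 = {a, d, g}  B2 = {d, e, g}  B3 = {c, d, e}  B4 = {c, d, f}  B5 = {b, d, f}
Tree: B1–B2, B2–B3, B3–B4, B4–B5
Every bag has size at most 3, so the width is 3 − 1 = 2 and tw(G) ≤ 2. Since d–a–g–e–c–f–b–d is a cycle in G, G is not acyclic. Forests are exactly the graphs of treewidth ≤ 1, so tw(G) ≥ 2. Hence tw(G) = 2 exactly.

2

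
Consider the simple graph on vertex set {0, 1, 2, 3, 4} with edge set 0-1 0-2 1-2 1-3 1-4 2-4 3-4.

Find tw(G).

2

A width-2 tree decomposition is:
Bags: B1 = {0, 1, 2}  B2 = {1, 2, 4}  B3 = {1, 3, 4}
Tree: B1–B2, B2–B3
Each bag holds 3 vertices, so the decomposition has width 2, which upper-bounds the treewidth. Conversely, {0, 1, 2} is a clique of size 3, and the vertices of any clique must share a bag in every tree decomposition; so some bag has ≥ 3 vertices and tw(G) ≥ 2. Combining the bounds, tw(G) = 2.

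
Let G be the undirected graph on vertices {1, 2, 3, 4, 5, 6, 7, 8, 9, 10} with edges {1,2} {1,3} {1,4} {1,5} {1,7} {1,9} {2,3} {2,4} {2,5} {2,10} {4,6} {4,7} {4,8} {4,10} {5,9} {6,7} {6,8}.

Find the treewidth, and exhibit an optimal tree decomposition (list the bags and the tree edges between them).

Each bag holds 3 vertices, so the decomposition has width 2, which upper-bounds the treewidth. On the other hand G contains the 3-clique {4, 6, 8}. A clique must lie in a single bag of any decomposition, so no decomposition can have width below 2. Combining the bounds, tw(G) = 2.

Treewidth 2.
One such decomposition:
Bags: B1 = {1, 2, 5}  B2 = {1, 2, 4}  B3 = {1, 4, 7}  B4 = {1, 2, 3}  B5 = {4, 6, 7}  B6 = {4, 6, 8}  B7 = {2, 4, 10}  B8 = {1, 5, 9}
Tree: B1–B2, B2–B3, B2–B4, B3–B5, B5–B6, B2–B7, B1–B8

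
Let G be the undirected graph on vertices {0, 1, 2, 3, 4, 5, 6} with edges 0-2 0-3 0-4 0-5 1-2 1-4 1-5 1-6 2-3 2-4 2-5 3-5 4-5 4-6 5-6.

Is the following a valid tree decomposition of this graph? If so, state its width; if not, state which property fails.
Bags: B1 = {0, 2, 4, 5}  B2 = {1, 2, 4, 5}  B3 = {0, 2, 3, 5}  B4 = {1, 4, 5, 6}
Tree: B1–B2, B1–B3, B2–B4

Checking the three conditions: (i) the bags cover all of {0, 1, 2, 3, 4, 5, 6}; (ii) for each edge, some bag contains both endpoints; (iii) the bags containing any fixed vertex form a subtree. All hold, so the decomposition is valid with width 4 − 1 = 3.

Yes; width 3.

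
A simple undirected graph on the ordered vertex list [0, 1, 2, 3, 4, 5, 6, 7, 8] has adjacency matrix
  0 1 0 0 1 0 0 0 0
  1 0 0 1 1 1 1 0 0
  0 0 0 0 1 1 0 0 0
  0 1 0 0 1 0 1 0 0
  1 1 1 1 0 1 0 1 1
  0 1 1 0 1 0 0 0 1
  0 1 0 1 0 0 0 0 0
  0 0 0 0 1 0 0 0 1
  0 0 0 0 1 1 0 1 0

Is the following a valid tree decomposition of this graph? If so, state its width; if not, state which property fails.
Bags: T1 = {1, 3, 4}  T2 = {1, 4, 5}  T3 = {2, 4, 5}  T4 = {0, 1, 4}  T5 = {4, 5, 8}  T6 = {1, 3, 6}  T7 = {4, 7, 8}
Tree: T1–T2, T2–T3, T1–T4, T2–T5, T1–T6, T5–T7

Every vertex of G appears in some bag (union = {0, 1, 2, 3, 4, 5, 6, 7, 8}); every edge is covered by a bag; and for each vertex v the set of bags containing v is connected in the bag tree. The decomposition is therefore valid. The largest bag has 3 vertices, so the width is 2.

Yes; width 2.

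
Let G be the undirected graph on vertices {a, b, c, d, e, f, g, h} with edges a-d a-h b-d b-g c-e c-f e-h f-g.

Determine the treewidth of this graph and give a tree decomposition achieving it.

Treewidth 2.
One optimal decomposition is:
Bags: B1 = {a, b, d}  B2 = {a, b, h}  B3 = {b, e, h}  B4 = {b, c, e}  B5 = {b, c, f}  B6 = {b, f, g}
Tree: B1–B2, B2–B3, B3–B4, B4–B5, B5–B6

The largest bag has 3 vertices, giving width 2; this decomposition certifies tw(G) ≤ 2. The edges b–d–a–h–e–c–f–g–b form a cycle, so G is not a tree and its treewidth is at least 2. Therefore the treewidth is 2.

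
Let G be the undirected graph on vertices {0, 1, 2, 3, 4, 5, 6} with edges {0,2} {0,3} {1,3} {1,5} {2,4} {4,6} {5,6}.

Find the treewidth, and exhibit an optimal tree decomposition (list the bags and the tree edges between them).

Treewidth 2.
Bags: B1 = {0, 1, 3}  B2 = {0, 1, 2}  B3 = {1, 2, 4}  B4 = {1, 4, 6}  B5 = {1, 5, 6}
Tree: B1–B2, B2–B3, B3–B4, B4–B5

The largest bag has 3 vertices, giving width 2; this decomposition certifies tw(G) ≤ 2. For the lower bound, G contains the cycle 1–3–0–2–4–6–5–1, so G is not a forest; only forests have treewidth ≤ 1, hence tw(G) ≥ 2. Hence tw(G) = 2 exactly.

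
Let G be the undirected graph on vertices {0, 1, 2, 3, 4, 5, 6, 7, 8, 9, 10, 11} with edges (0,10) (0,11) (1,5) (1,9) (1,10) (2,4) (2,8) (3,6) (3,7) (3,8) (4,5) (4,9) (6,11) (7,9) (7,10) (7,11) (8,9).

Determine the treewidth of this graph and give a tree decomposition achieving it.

Treewidth 3.
Bags: B1 = {0, 3, 6, 11}  B2 = {0, 3, 7, 11}  B3 = {0, 3, 7, 10}  B4 = {3, 7, 8, 10}  B5 = {7, 8, 9, 10}  B6 = {1, 8, 9, 10}  B7 = {1, 2, 8, 9}  B8 = {1, 2, 4, 9}  B9 = {1, 2, 4, 5}
Tree: B1–B2, B2–B3, B3–B4, B4–B5, B5–B6, B6–B7, B7–B8, B8–B9

Every bag has size at most 4, so the width is 4 − 1 = 3 and tw(G) ≤ 3. For the lower bound: the 4 vertex sets {0,6,11}, {3}, {7}, {1,8,9,10} are disjoint, each induces a connected subgraph, and every pair is joined by at least one edge of G. Contracting each set to a single vertex therefore yields K_{4} as a minor, and since treewidth is minor-monotone, tw(G) ≥ tw(K_{4}) = 3. Hence tw(G) = 3 exactly.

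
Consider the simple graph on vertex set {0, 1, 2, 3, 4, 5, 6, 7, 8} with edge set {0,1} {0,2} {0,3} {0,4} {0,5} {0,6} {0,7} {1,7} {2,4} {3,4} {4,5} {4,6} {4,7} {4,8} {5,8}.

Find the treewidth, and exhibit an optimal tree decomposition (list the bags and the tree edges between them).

Treewidth 2.
Bags: B1 = {0, 2, 4}  B2 = {0, 4, 7}  B3 = {0, 4, 5}  B4 = {0, 4, 6}  B5 = {4, 5, 8}  B6 = {0, 3, 4}  B7 = {0, 1, 7}
Tree: B1–B2, B2–B3, B1–B4, B3–B5, B1–B6, B2–B7

Every bag has size at most 3, so the width is 3 − 1 = 2 and tw(G) ≤ 2. For the lower bound, the 3 vertices {0, 1, 7} are pairwise adjacent, and any tree decomposition puts a clique entirely inside one bag — forcing width ≥ 2. Therefore the treewidth is 2.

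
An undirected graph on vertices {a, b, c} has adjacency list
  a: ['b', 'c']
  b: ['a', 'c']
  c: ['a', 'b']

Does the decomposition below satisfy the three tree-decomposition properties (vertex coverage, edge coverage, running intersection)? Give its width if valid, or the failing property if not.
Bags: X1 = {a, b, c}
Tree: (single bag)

Vertex coverage: the bags together contain {a, b, c}, the full vertex set. Edge coverage: each edge of G has both endpoints in at least one bag. Running intersection: for every vertex, the bags containing it form a connected subtree. All three properties hold, so this is a valid tree decomposition of width max|bag| − 1 = 2, and hence tw(G) ≤ 2.

Yes; width 2.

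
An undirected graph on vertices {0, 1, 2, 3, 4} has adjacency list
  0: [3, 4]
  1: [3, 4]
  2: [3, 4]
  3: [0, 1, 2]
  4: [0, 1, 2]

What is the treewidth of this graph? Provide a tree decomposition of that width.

Treewidth 2.
Bags: B1 = {0, 3, 4}  B2 = {2, 3, 4}  B3 = {1, 3, 4}
Tree: B1–B2, B2–B3

The largest bag has 3 vertices, giving width 2; this decomposition certifies tw(G) ≤ 2. Since 4–0–3–2–4 is a cycle in G, G is not acyclic. Forests are exactly the graphs of treewidth ≤ 1, so tw(G) ≥ 2. Therefore the treewidth is 2.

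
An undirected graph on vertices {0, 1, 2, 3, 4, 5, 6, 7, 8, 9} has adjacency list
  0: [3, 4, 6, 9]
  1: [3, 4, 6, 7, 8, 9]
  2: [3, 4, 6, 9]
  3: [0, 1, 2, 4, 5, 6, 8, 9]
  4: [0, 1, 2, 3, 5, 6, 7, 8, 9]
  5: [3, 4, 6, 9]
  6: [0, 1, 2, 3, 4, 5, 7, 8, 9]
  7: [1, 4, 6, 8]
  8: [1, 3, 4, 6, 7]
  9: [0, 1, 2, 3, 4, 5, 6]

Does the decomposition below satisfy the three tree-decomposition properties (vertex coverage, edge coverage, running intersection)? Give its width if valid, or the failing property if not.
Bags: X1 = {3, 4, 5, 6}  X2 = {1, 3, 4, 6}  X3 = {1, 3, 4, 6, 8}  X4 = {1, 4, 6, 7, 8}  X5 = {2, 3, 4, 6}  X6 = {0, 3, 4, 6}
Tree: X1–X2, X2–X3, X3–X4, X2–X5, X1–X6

No — vertex 9 appears in no bag.

A tree decomposition must satisfy three properties: every vertex lies in some bag; for every edge, both endpoints lie together in some bag; and for every vertex, the bags containing it form a connected subtree. Here vertex 9 appears in no bag, so the decomposition is invalid.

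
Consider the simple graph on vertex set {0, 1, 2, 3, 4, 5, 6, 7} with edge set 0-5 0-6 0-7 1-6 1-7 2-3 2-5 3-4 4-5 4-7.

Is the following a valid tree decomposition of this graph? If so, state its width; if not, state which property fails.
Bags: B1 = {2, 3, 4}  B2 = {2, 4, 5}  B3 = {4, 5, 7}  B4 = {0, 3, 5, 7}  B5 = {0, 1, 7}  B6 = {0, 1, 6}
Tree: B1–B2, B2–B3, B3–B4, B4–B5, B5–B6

No — bags containing vertex 3 are not connected in the tree.

A tree decomposition must satisfy three properties: every vertex lies in some bag; for every edge, both endpoints lie together in some bag; and for every vertex, the bags containing it form a connected subtree. Here bags containing vertex 3 are not connected in the tree, so the decomposition is invalid.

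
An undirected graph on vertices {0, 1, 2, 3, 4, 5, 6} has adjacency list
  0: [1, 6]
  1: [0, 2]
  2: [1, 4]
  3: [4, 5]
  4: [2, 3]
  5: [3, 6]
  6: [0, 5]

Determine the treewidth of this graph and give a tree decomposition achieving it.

Each bag holds 3 vertices, so the decomposition has width 2, which upper-bounds the treewidth. Since 6–5–3–4–2–1–0–6 is a cycle in G, G is not acyclic. Forests are exactly the graphs of treewidth ≤ 1, so tw(G) ≥ 2. The upper and lower bounds meet at 2, so that is the treewidth.

Treewidth 2.
Bags: B1 = {3, 5, 6}  B2 = {3, 4, 6}  B3 = {2, 4, 6}  B4 = {1, 2, 6}  B5 = {0, 1, 6}
Tree: B1–B2, B2–B3, B3–B4, B4–B5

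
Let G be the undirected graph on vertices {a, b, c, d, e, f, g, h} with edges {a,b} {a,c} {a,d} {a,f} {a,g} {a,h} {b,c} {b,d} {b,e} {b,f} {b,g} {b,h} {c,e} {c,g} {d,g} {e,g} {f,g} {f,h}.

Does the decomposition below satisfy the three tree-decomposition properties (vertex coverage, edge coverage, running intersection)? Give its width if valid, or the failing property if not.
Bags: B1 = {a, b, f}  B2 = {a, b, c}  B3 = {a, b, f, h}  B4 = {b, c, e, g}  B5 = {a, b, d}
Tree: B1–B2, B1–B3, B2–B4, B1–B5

No — edge (f,g) lies in no bag.

A tree decomposition must satisfy three properties: every vertex lies in some bag; for every edge, both endpoints lie together in some bag; and for every vertex, the bags containing it form a connected subtree. Here edge (f,g) lies in no bag, so the decomposition is invalid.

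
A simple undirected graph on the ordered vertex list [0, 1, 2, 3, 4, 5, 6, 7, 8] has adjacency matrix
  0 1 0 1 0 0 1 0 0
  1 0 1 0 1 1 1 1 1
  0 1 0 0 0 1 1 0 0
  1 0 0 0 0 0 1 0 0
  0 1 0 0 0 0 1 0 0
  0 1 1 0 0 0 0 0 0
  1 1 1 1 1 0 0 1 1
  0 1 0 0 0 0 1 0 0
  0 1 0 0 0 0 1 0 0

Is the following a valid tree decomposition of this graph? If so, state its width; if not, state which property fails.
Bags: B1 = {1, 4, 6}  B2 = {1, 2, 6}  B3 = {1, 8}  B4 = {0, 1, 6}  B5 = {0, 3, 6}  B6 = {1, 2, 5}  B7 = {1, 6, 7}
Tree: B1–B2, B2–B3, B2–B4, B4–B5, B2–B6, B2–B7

A tree decomposition must satisfy three properties: every vertex lies in some bag; for every edge, both endpoints lie together in some bag; and for every vertex, the bags containing it form a connected subtree. Here edge (6,8) lies in no bag, so the decomposition is invalid.

No — edge (6,8) lies in no bag.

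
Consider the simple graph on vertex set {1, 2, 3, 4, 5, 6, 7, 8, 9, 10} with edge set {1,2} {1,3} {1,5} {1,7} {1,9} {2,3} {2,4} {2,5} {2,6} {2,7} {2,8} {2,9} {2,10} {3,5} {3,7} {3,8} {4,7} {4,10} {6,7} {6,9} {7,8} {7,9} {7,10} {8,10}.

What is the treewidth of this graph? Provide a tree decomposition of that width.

Every bag has size at most 4, so the width is 4 − 1 = 3 and tw(G) ≤ 3. For the lower bound, the 4 vertices {1, 2, 3, 5} are pairwise adjacent, and any tree decomposition puts a clique entirely inside one bag — forcing width ≥ 3. Hence tw(G) = 3 exactly.

Treewidth 3.
One such decomposition:
Bags: B1 = {1, 2, 3, 7}  B2 = {2, 3, 7, 8}  B3 = {2, 7, 8, 10}  B4 = {1, 2, 3, 5}  B5 = {1, 2, 7, 9}  B6 = {2, 6, 7, 9}  B7 = {2, 4, 7, 10}
Tree: B1–B2, B2–B3, B1–B4, B1–B5, B5–B6, B3–B7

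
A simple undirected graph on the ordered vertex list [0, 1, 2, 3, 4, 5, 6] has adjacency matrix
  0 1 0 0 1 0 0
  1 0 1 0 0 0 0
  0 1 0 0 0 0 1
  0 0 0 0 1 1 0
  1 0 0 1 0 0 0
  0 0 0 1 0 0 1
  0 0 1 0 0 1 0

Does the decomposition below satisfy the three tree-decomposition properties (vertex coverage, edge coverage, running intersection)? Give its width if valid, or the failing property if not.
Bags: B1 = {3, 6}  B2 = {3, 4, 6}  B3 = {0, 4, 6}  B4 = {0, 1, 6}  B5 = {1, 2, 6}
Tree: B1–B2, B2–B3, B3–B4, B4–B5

No — vertex 5 appears in no bag.

A tree decomposition must satisfy three properties: every vertex lies in some bag; for every edge, both endpoints lie together in some bag; and for every vertex, the bags containing it form a connected subtree. Here vertex 5 appears in no bag, so the decomposition is invalid.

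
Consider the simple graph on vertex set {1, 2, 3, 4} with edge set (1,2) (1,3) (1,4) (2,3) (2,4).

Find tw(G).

2

A width-2 tree decomposition is:
Bags: B1 = {1, 2, 4}  B2 = {1, 2, 3}
Tree: B1–B2
Every bag has size at most 3, so the width is 3 − 1 = 2 and tw(G) ≤ 2. On the other hand G contains the 3-clique {1, 2, 3}. A clique must lie in a single bag of any decomposition, so no decomposition can have width below 2. Therefore the treewidth is 2.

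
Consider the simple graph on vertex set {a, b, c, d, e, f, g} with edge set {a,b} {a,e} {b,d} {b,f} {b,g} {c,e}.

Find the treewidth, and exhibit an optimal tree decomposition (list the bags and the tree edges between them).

Treewidth 1.
One optimal decomposition is:
Bags: B1 = {a, b}  B2 = {a, e}  B3 = {b, f}  B4 = {c, e}  B5 = {b, g}  B6 = {b, d}
Tree: B1–B2, B1–B3, B2–B4, B1–B5, B3–B6

Every bag has size at most 2, so the width is 2 − 1 = 1 and tw(G) ≤ 1. G has an edge, so its treewidth is at least 1. The upper and lower bounds meet at 1, so that is the treewidth.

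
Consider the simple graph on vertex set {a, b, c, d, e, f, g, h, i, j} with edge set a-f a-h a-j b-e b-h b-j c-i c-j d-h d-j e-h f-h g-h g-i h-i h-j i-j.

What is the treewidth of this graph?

A width-2 tree decomposition is:
Bags: B1 = {h, i, j}  B2 = {a, h, j}  B3 = {c, i, j}  B4 = {b, h, j}  B5 = {d, h, j}  B6 = {a, f, h}  B7 = {g, h, i}  B8 = {b, e, h}
Tree: B1–B2, B1–B3, B2–B4, B2–B5, B2–B6, B1–B7, B4–B8
Each bag holds 3 vertices, so the decomposition has width 2, which upper-bounds the treewidth. On the other hand G contains the 3-clique {g, h, i}. A clique must lie in a single bag of any decomposition, so no decomposition can have width below 2. The upper and lower bounds meet at 2, so that is the treewidth.

2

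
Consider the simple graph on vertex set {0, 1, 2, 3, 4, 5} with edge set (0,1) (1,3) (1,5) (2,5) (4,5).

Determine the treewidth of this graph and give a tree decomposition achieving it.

Each bag holds 2 vertices, so the decomposition has width 1, which upper-bounds the treewidth. G has an edge, so its treewidth is at least 1. Hence tw(G) = 1 exactly.

Treewidth 1.
Bags: B1 = {4, 5}  B2 = {1, 5}  B3 = {1, 3}  B4 = {2, 5}  B5 = {0, 1}
Tree: B1–B2, B2–B3, B2–B4, B2–B5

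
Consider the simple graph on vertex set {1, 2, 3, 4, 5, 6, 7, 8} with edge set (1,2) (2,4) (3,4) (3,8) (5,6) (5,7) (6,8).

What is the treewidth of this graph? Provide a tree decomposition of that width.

Treewidth 1.
One optimal decomposition is:
Bags: B1 = {1, 2}  B2 = {2, 4}  B3 = {3, 4}  B4 = {3, 8}  B5 = {6, 8}  B6 = {5, 6}  B7 = {5, 7}
Tree: B1–B2, B2–B3, B3–B4, B4–B5, B5–B6, B6–B7

Every bag has size at most 2, so the width is 2 − 1 = 1 and tw(G) ≤ 1. Since G has at least one edge (e.g. 1–2), it is not an edgeless graph, so tw(G) ≥ 1. The upper and lower bounds meet at 1, so that is the treewidth.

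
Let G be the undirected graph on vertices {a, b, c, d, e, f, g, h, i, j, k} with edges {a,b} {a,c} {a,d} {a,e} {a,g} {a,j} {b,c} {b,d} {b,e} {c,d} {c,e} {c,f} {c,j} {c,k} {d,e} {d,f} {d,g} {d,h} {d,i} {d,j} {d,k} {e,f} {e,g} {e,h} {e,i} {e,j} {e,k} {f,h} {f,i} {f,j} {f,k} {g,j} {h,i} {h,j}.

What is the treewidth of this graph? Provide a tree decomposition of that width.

The largest bag has 5 vertices, giving width 4; this decomposition certifies tw(G) ≤ 4. Conversely, {a, d, e, g, j} is a clique of size 5, and the vertices of any clique must share a bag in every tree decomposition; so some bag has ≥ 5 vertices and tw(G) ≥ 4. Therefore the treewidth is 4.

Treewidth 4.
One such decomposition:
Bags: B1 = {a, d, e, g, j}  B2 = {a, c, d, e, j}  B3 = {a, b, c, d, e}  B4 = {c, d, e, f, j}  B5 = {d, e, f, h, j}  B6 = {d, e, f, h, i}  B7 = {c, d, e, f, k}
Tree: B1–B2, B2–B3, B2–B4, B4–B5, B5–B6, B4–B7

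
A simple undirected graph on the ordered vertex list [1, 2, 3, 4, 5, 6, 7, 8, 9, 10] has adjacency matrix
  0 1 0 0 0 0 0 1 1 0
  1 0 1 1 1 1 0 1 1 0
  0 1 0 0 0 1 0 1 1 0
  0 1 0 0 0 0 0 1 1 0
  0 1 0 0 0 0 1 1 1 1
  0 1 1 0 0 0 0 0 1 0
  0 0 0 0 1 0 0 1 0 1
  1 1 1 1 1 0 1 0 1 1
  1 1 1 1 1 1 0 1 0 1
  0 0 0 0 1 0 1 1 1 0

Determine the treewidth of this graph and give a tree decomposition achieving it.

Treewidth 3.
One optimal decomposition is:
Bags: B1 = {1, 2, 8, 9}  B2 = {2, 3, 8, 9}  B3 = {2, 3, 6, 9}  B4 = {2, 5, 8, 9}  B5 = {5, 8, 9, 10}  B6 = {5, 7, 8, 10}  B7 = {2, 4, 8, 9}
Tree: B1–B2, B2–B3, B1–B4, B4–B5, B5–B6, B4–B7

Each bag holds 4 vertices, so the decomposition has width 3, which upper-bounds the treewidth. Conversely, {1, 2, 8, 9} is a clique of size 4, and the vertices of any clique must share a bag in every tree decomposition; so some bag has ≥ 4 vertices and tw(G) ≥ 3. Hence tw(G) = 3 exactly.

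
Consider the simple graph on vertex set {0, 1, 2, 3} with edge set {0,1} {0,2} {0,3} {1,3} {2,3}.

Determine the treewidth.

A width-2 tree decomposition is:
Bags: B1 = {0, 1, 3}  B2 = {0, 2, 3}
Tree: B1–B2
The largest bag has 3 vertices, giving width 2; this decomposition certifies tw(G) ≤ 2. On the other hand G contains the 3-clique {0, 1, 3}. A clique must lie in a single bag of any decomposition, so no decomposition can have width below 2. Therefore the treewidth is 2.

2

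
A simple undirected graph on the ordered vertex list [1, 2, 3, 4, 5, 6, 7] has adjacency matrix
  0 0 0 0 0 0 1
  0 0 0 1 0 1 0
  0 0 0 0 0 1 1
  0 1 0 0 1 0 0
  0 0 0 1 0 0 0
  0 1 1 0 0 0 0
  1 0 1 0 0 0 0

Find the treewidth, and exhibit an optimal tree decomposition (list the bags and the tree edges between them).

Treewidth 1.
One optimal decomposition is:
Bags: B1 = {1, 7}  B2 = {3, 7}  B3 = {3, 6}  B4 = {2, 6}  B5 = {2, 4}  B6 = {4, 5}
Tree: B1–B2, B2–B3, B3–B4, B4–B5, B5–B6

Every bag has size at most 2, so the width is 2 − 1 = 1 and tw(G) ≤ 1. Since G has at least one edge (e.g. 1–7), it is not an edgeless graph, so tw(G) ≥ 1. Hence tw(G) = 1 exactly.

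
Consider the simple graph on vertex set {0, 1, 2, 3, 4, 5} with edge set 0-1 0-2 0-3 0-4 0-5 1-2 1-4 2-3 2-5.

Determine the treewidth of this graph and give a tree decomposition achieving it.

Every bag has size at most 3, so the width is 3 − 1 = 2 and tw(G) ≤ 2. On the other hand G contains the 3-clique {0, 1, 2}. A clique must lie in a single bag of any decomposition, so no decomposition can have width below 2. The upper and lower bounds meet at 2, so that is the treewidth.

Treewidth 2.
One such decomposition:
Bags: B1 = {0, 1, 4}  B2 = {0, 1, 2}  B3 = {0, 2, 3}  B4 = {0, 2, 5}
Tree: B1–B2, B2–B3, B2–B4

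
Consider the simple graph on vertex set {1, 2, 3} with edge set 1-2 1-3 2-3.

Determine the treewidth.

2

A width-2 tree decomposition is:
Bags: B1 = {1, 2, 3}
Tree: (single bag)
With just one bag of size 3, the width is 3 − 1 = 2, so tw(G) ≤ 2. For the lower bound, the 3 vertices {1, 2, 3} are pairwise adjacent, and any tree decomposition puts a clique entirely inside one bag — forcing width ≥ 2. Hence tw(G) = 2 exactly.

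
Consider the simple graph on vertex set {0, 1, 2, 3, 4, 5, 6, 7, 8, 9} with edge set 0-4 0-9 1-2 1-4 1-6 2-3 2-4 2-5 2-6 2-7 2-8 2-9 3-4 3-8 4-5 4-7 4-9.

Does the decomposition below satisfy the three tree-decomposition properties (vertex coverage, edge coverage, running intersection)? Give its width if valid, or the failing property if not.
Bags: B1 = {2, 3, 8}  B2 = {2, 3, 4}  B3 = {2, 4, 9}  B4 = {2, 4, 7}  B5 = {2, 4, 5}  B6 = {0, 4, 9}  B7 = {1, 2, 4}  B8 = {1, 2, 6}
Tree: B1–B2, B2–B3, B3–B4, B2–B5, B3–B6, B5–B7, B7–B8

Yes; width 2.

Vertex coverage: the bags together contain {0, 1, 2, 3, 4, 5, 6, 7, 8, 9}, the full vertex set. Edge coverage: each edge of G has both endpoints in at least one bag. Running intersection: for every vertex, the bags containing it form a connected subtree. All three properties hold, so this is a valid tree decomposition of width max|bag| − 1 = 2, and hence tw(G) ≤ 2.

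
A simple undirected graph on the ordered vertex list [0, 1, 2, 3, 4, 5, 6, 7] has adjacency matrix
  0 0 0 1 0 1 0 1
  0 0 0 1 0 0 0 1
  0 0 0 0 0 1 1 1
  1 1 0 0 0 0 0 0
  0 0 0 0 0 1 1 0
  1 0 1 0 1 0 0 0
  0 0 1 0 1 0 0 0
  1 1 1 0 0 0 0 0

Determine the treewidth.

A width-2 tree decomposition is:
Bags: B1 = {0, 1, 3}  B2 = {0, 1, 7}  B3 = {0, 5, 7}  B4 = {2, 5, 7}  B5 = {2, 4, 5}  B6 = {2, 4, 6}
Tree: B1–B2, B2–B3, B3–B4, B4–B5, B5–B6
Each bag holds 3 vertices, so the decomposition has width 2, which upper-bounds the treewidth. The edges 3–1–7–0–3 form a cycle, so G is not a tree and its treewidth is at least 2. The upper and lower bounds meet at 2, so that is the treewidth.

2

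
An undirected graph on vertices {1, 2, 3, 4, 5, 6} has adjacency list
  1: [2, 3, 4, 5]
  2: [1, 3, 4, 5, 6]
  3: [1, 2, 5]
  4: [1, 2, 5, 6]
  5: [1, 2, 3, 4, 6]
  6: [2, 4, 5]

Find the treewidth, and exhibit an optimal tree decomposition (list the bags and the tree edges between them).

The largest bag has 4 vertices, giving width 3; this decomposition certifies tw(G) ≤ 3. On the other hand G contains the 4-clique {1, 2, 3, 5}. A clique must lie in a single bag of any decomposition, so no decomposition can have width below 3. The upper and lower bounds meet at 3, so that is the treewidth.

Treewidth 3.
One such decomposition:
Bags: B1 = {2, 4, 5, 6}  B2 = {1, 2, 4, 5}  B3 = {1, 2, 3, 5}
Tree: B1–B2, B2–B3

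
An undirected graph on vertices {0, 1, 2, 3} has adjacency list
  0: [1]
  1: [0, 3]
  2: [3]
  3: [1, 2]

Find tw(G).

A width-1 tree decomposition is:
Bags: B1 = {1, 3}  B2 = {0, 1}  B3 = {2, 3}
Tree: B1–B2, B1–B3
The largest bag has 2 vertices, giving width 1; this decomposition certifies tw(G) ≤ 1. G has an edge, so its treewidth is at least 1. Combining the bounds, tw(G) = 1.

1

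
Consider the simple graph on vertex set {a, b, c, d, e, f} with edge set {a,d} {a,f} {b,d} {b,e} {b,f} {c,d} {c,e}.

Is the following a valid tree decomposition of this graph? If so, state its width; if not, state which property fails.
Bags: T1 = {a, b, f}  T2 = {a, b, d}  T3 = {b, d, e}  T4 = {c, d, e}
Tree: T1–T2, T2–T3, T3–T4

Yes; width 2.

Checking the three conditions: (i) the bags cover all of {a, b, c, d, e, f}; (ii) for each edge, some bag contains both endpoints; (iii) the bags containing any fixed vertex form a subtree. All hold, so the decomposition is valid with width 3 − 1 = 2.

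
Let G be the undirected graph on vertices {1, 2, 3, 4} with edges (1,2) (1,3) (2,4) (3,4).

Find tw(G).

2

A width-2 tree decomposition is:
Bags: B1 = {1, 2, 4}  B2 = {1, 3, 4}
Tree: B1–B2
Each bag holds 3 vertices, so the decomposition has width 2, which upper-bounds the treewidth. For the lower bound, G contains the cycle 1–2–4–3–1, so G is not a forest; only forests have treewidth ≤ 1, hence tw(G) ≥ 2. Therefore the treewidth is 2.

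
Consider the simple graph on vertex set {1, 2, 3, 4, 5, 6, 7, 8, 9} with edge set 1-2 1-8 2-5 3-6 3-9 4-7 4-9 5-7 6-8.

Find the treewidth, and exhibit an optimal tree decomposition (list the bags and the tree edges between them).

Treewidth 2.
One such decomposition:
Bags: B1 = {1, 2, 8}  B2 = {2, 6, 8}  B3 = {2, 3, 6}  B4 = {2, 3, 9}  B5 = {2, 4, 9}  B6 = {2, 4, 7}  B7 = {2, 5, 7}
Tree: B1–B2, B2–B3, B3–B4, B4–B5, B5–B6, B6–B7

The largest bag has 3 vertices, giving width 2; this decomposition certifies tw(G) ≤ 2. Since 2–1–8–6–3–9–4–7–5–2 is a cycle in G, G is not acyclic. Forests are exactly the graphs of treewidth ≤ 1, so tw(G) ≥ 2. Combining the bounds, tw(G) = 2.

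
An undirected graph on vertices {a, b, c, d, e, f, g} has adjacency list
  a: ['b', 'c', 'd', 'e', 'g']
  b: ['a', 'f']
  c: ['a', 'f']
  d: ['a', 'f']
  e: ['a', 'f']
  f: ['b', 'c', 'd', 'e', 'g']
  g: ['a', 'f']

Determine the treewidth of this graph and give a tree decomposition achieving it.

Treewidth 2.
Bags: B1 = {a, c, f}  B2 = {a, b, f}  B3 = {a, d, f}  B4 = {a, f, g}  B5 = {a, e, f}
Tree: B1–B2, B2–B3, B3–B4, B4–B5

The largest bag has 3 vertices, giving width 2; this decomposition certifies tw(G) ≤ 2. The edges a–c–f–b–a form a cycle, so G is not a tree and its treewidth is at least 2. Therefore the treewidth is 2.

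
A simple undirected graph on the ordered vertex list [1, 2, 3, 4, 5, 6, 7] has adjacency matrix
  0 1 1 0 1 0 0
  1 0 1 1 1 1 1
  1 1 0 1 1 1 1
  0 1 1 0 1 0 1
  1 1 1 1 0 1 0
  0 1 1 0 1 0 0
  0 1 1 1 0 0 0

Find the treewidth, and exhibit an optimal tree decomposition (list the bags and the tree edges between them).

Treewidth 3.
One optimal decomposition is:
Bags: B1 = {2, 3, 4, 5}  B2 = {2, 3, 5, 6}  B3 = {1, 2, 3, 5}  B4 = {2, 3, 4, 7}
Tree: B1–B2, B2–B3, B1–B4

Every bag has size at most 4, so the width is 4 − 1 = 3 and tw(G) ≤ 3. Conversely, {1, 2, 3, 5} is a clique of size 4, and the vertices of any clique must share a bag in every tree decomposition; so some bag has ≥ 4 vertices and tw(G) ≥ 3. Therefore the treewidth is 3.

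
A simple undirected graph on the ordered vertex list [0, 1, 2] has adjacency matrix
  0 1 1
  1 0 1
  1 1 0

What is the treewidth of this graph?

2

A width-2 tree decomposition is:
Bags: B1 = {0, 1, 2}
Tree: (single bag)
With just one bag of size 3, the width is 3 − 1 = 2, so tw(G) ≤ 2. On the other hand G contains the 3-clique {0, 1, 2}. A clique must lie in a single bag of any decomposition, so no decomposition can have width below 2. The upper and lower bounds meet at 2, so that is the treewidth.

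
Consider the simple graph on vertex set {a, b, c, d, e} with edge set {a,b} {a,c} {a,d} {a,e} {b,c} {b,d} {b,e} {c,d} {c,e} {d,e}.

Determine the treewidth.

4

A width-4 tree decomposition is:
Bags: B1 = {a, b, c, d, e}
Tree: (single bag)
With just one bag of size 5, the width is 5 − 1 = 4, so tw(G) ≤ 4. On the other hand G contains the 5-clique {a, b, c, d, e}. A clique must lie in a single bag of any decomposition, so no decomposition can have width below 4. The upper and lower bounds meet at 4, so that is the treewidth.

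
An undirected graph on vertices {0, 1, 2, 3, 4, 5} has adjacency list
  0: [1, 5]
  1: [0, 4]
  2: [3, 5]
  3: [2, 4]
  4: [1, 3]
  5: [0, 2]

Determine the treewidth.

A width-2 tree decomposition is:
Bags: B1 = {2, 3, 5}  B2 = {3, 4, 5}  B3 = {1, 4, 5}  B4 = {0, 1, 5}
Tree: B1–B2, B2–B3, B3–B4
Every bag has size at most 3, so the width is 3 − 1 = 2 and tw(G) ≤ 2. Since 5–2–3–4–1–0–5 is a cycle in G, G is not acyclic. Forests are exactly the graphs of treewidth ≤ 1, so tw(G) ≥ 2. Therefore the treewidth is 2.

2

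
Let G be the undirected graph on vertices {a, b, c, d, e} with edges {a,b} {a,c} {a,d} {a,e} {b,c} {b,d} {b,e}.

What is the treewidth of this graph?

A width-2 tree decomposition is:
Bags: B1 = {a, b, c}  B2 = {a, b, e}  B3 = {a, b, d}
Tree: B1–B2, B1–B3
Each bag holds 3 vertices, so the decomposition has width 2, which upper-bounds the treewidth. For the lower bound, the 3 vertices {a, b, d} are pairwise adjacent, and any tree decomposition puts a clique entirely inside one bag — forcing width ≥ 2. Combining the bounds, tw(G) = 2.

2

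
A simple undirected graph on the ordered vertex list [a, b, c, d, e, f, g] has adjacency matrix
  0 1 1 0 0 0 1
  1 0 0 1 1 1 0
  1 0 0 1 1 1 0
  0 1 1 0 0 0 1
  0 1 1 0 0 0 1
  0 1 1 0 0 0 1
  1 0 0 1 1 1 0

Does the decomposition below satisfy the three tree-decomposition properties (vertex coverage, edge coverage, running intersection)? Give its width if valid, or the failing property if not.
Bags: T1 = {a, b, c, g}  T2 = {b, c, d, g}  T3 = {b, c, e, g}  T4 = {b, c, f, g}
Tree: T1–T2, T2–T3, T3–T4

Yes; width 3.

Vertex coverage: the bags together contain {a, b, c, d, e, f, g}, the full vertex set. Edge coverage: each edge of G has both endpoints in at least one bag. Running intersection: for every vertex, the bags containing it form a connected subtree. All three properties hold, so this is a valid tree decomposition of width max|bag| − 1 = 3, and hence tw(G) ≤ 3.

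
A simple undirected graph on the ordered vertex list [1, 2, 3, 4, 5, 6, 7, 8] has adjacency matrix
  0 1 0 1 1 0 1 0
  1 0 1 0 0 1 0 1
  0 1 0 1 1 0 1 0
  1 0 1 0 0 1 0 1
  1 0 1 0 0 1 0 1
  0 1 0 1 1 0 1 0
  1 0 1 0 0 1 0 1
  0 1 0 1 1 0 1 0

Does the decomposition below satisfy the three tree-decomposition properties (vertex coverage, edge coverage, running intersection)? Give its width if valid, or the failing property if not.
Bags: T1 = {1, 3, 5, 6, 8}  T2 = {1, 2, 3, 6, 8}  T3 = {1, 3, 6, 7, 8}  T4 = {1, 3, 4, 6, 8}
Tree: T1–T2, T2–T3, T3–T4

Checking the three conditions: (i) the bags cover all of {1, 2, 3, 4, 5, 6, 7, 8}; (ii) for each edge, some bag contains both endpoints; (iii) the bags containing any fixed vertex form a subtree. All hold, so the decomposition is valid with width 5 − 1 = 4.

Yes; width 4.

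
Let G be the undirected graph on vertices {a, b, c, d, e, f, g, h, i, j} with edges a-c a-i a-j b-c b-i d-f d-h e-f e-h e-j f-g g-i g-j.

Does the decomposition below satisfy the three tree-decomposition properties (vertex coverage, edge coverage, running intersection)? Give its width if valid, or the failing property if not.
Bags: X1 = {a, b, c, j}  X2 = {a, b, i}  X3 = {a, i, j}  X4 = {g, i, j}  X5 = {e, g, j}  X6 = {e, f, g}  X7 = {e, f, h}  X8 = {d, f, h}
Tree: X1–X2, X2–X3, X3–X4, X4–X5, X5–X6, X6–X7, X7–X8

A tree decomposition must satisfy three properties: every vertex lies in some bag; for every edge, both endpoints lie together in some bag; and for every vertex, the bags containing it form a connected subtree. Here bags containing vertex j are not connected in the tree, so the decomposition is invalid.

No — bags containing vertex j are not connected in the tree.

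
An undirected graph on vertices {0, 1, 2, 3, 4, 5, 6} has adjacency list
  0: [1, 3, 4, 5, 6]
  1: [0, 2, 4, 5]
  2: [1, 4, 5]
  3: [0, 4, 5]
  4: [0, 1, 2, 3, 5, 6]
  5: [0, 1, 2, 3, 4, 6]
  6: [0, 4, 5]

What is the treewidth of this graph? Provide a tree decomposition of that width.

Treewidth 3.
One such decomposition:
Bags: B1 = {0, 1, 4, 5}  B2 = {1, 2, 4, 5}  B3 = {0, 4, 5, 6}  B4 = {0, 3, 4, 5}
Tree: B1–B2, B1–B3, B1–B4

Each bag holds 4 vertices, so the decomposition has width 3, which upper-bounds the treewidth. On the other hand G contains the 4-clique {0, 1, 4, 5}. A clique must lie in a single bag of any decomposition, so no decomposition can have width below 3. Hence tw(G) = 3 exactly.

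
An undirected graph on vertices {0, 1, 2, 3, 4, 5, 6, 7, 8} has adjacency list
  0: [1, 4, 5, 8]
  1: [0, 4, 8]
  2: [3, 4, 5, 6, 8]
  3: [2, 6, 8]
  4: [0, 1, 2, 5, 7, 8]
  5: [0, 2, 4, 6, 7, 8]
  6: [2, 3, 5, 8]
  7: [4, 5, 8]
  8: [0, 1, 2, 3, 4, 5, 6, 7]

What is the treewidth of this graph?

A width-3 tree decomposition is:
Bags: B1 = {2, 5, 6, 8}  B2 = {2, 4, 5, 8}  B3 = {0, 4, 5, 8}  B4 = {2, 3, 6, 8}  B5 = {4, 5, 7, 8}  B6 = {0, 1, 4, 8}
Tree: B1–B2, B2–B3, B1–B4, B2–B5, B3–B6
Each bag holds 4 vertices, so the decomposition has width 3, which upper-bounds the treewidth. On the other hand G contains the 4-clique {2, 3, 6, 8}. A clique must lie in a single bag of any decomposition, so no decomposition can have width below 3. Combining the bounds, tw(G) = 3.

3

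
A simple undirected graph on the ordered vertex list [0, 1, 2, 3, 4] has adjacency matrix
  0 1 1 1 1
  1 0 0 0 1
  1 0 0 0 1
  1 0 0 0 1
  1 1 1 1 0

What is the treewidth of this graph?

A width-2 tree decomposition is:
Bags: B1 = {0, 2, 4}  B2 = {0, 1, 4}  B3 = {0, 3, 4}
Tree: B1–B2, B1–B3
Every bag has size at most 3, so the width is 3 − 1 = 2 and tw(G) ≤ 2. Conversely, {0, 1, 4} is a clique of size 3, and the vertices of any clique must share a bag in every tree decomposition; so some bag has ≥ 3 vertices and tw(G) ≥ 2. Hence tw(G) = 2 exactly.

2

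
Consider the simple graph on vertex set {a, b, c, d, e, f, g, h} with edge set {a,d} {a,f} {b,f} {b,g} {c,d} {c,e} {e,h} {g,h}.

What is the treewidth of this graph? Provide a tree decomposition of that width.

Treewidth 2.
One optimal decomposition is:
Bags: B1 = {e, g, h}  B2 = {b, e, g}  B3 = {b, e, f}  B4 = {a, e, f}  B5 = {a, d, e}  B6 = {c, d, e}
Tree: B1–B2, B2–B3, B3–B4, B4–B5, B5–B6

Each bag holds 3 vertices, so the decomposition has width 2, which upper-bounds the treewidth. The edges e–h–g–b–f–a–d–c–e form a cycle, so G is not a tree and its treewidth is at least 2. Combining the bounds, tw(G) = 2.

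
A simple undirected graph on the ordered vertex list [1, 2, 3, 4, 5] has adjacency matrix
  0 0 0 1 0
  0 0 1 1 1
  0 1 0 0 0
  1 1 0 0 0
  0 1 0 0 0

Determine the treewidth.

1

A width-1 tree decomposition is:
Bags: B1 = {2, 4}  B2 = {2, 3}  B3 = {2, 5}  B4 = {1, 4}
Tree: B1–B2, B2–B3, B1–B4
Every bag has size at most 2, so the width is 2 − 1 = 1 and tw(G) ≤ 1. Any graph with an edge has treewidth ≥ 1, and G has the edge 2–4. The upper and lower bounds meet at 1, so that is the treewidth.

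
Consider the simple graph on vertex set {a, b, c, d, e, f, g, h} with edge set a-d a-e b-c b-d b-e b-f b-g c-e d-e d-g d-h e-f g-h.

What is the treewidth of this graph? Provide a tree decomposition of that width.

The largest bag has 3 vertices, giving width 2; this decomposition certifies tw(G) ≤ 2. Conversely, {d, g, h} is a clique of size 3, and the vertices of any clique must share a bag in every tree decomposition; so some bag has ≥ 3 vertices and tw(G) ≥ 2. Therefore the treewidth is 2.

Treewidth 2.
One optimal decomposition is:
Bags: B1 = {b, e, f}  B2 = {b, c, e}  B3 = {b, d, e}  B4 = {b, d, g}  B5 = {a, d, e}  B6 = {d, g, h}
Tree: B1–B2, B2–B3, B3–B4, B3–B5, B4–B6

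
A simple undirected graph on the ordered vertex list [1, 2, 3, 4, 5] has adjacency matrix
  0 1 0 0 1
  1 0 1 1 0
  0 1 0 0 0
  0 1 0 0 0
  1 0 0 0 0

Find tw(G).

1

A width-1 tree decomposition is:
Bags: B1 = {1, 2}  B2 = {1, 5}  B3 = {2, 4}  B4 = {2, 3}
Tree: B1–B2, B1–B3, B3–B4
The largest bag has 2 vertices, giving width 1; this decomposition certifies tw(G) ≤ 1. G has an edge, so its treewidth is at least 1. Hence tw(G) = 1 exactly.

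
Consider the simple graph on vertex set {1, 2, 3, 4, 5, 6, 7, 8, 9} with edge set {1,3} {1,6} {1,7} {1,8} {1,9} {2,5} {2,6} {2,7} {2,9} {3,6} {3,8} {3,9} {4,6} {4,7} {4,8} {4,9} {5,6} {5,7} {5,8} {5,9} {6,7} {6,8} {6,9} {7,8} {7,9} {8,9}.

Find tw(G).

A width-4 tree decomposition is:
Bags: B1 = {4, 6, 7, 8, 9}  B2 = {5, 6, 7, 8, 9}  B3 = {1, 6, 7, 8, 9}  B4 = {1, 3, 6, 8, 9}  B5 = {2, 5, 6, 7, 9}
Tree: B1–B2, B1–B3, B3–B4, B2–B5
Every bag has size at most 5, so the width is 5 − 1 = 4 and tw(G) ≤ 4. On the other hand G contains the 5-clique {1, 3, 6, 8, 9}. A clique must lie in a single bag of any decomposition, so no decomposition can have width below 4. Combining the bounds, tw(G) = 4.

4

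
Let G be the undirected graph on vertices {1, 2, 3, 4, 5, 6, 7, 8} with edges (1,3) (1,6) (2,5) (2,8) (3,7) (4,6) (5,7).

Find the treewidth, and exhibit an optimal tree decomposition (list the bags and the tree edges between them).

Treewidth 1.
Bags: B1 = {4, 6}  B2 = {1, 6}  B3 = {1, 3}  B4 = {3, 7}  B5 = {5, 7}  B6 = {2, 5}  B7 = {2, 8}
Tree: B1–B2, B2–B3, B3–B4, B4–B5, B5–B6, B6–B7

Every bag has size at most 2, so the width is 2 − 1 = 1 and tw(G) ≤ 1. Any graph with an edge has treewidth ≥ 1, and G has the edge 4–6. Therefore the treewidth is 1.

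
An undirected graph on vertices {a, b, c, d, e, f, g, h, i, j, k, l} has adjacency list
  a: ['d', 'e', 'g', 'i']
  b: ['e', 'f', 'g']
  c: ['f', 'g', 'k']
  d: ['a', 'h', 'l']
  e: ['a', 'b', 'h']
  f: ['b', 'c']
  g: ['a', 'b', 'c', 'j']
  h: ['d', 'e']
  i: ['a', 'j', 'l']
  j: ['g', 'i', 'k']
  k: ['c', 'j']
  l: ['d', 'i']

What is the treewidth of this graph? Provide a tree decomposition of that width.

Each bag holds 4 vertices, so the decomposition has width 3, which upper-bounds the treewidth. For the lower bound: the 4 vertex sets {d,h,l}, {e}, {a}, {b,g,i,j} are disjoint, each induces a connected subgraph, and every pair is joined by at least one edge of G. Contracting each set to a single vertex therefore yields K_{4} as a minor, and since treewidth is minor-monotone, tw(G) ≥ tw(K_{4}) = 3. The upper and lower bounds meet at 3, so that is the treewidth.

Treewidth 3.
One such decomposition:
Bags: B1 = {d, e, h, l}  B2 = {a, d, e, l}  B3 = {a, e, i, l}  B4 = {a, b, e, i}  B5 = {a, b, g, i}  B6 = {b, g, i, j}  B7 = {b, f, g, j}  B8 = {c, f, g, j}  B9 = {c, f, j, k}
Tree: B1–B2, B2–B3, B3–B4, B4–B5, B5–B6, B6–B7, B7–B8, B8–B9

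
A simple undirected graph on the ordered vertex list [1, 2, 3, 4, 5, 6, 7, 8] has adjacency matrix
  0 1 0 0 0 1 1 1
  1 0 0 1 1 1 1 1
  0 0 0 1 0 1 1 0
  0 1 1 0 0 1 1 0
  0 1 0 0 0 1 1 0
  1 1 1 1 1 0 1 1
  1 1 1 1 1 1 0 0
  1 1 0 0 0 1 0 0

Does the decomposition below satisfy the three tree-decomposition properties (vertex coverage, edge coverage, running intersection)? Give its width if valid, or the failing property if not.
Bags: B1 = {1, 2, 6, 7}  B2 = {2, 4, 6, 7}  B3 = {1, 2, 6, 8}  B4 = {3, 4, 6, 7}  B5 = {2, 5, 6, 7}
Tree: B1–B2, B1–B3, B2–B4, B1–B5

Yes; width 3.

Checking the three conditions: (i) the bags cover all of {1, 2, 3, 4, 5, 6, 7, 8}; (ii) for each edge, some bag contains both endpoints; (iii) the bags containing any fixed vertex form a subtree. All hold, so the decomposition is valid with width 4 − 1 = 3.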